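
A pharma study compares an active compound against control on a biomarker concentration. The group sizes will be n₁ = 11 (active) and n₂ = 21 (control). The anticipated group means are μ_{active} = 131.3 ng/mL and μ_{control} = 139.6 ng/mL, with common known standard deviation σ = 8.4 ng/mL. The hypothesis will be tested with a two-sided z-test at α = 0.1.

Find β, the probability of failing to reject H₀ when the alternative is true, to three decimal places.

β ≈ 0.156

Standardized effect: d = |μ_{active} − μ_{control}| / σ = |131.3 − 139.6| / 8.4 = 0.9881
Noncentrality parameter: δ = d / √(1/n₁ + 1/n₂) = 0.9881 / √(1/11 + 1/21) = 2.6548
Critical value for a two-sided test at α = 0.1: z_{α/2} = 1.645.
Power = Φ(δ − 1.645) + Φ(−δ − 1.645) = Φ(1.010) + Φ(-4.300) = 0.8437 + 0.0000 = 0.8437.
Type II error: β = 1 − power = 1 − 0.8437 = 0.1563.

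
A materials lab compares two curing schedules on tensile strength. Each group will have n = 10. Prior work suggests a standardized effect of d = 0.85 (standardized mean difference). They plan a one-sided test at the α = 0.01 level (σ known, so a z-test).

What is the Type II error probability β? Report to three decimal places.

β ≈ 0.665

Noncentrality parameter: δ = d·√(n/2) = 0.85 × √(10/2) = 1.9007
Critical value for a one-sided test at α = 0.01: z_α = 2.326.
Power = P(Z > 2.326 − δ) = Φ(-0.426) = 0.3352.
Type II error: β = 1 − power = 1 − 0.3352 = 0.6648.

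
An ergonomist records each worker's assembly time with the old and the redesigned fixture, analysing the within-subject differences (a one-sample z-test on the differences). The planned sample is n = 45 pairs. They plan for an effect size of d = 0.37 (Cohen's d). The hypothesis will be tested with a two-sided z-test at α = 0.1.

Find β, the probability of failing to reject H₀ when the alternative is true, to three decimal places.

β ≈ 0.201

Noncentrality parameter: δ = d·√n = 0.37 × √45 = 2.4820
Two-sided α = 0.1 → critical value z_{0.05} = 1.645.
Power = Φ(δ − 1.645) + Φ(−δ − 1.645) = Φ(0.837) + Φ(-4.127) = 0.7988 + 0.0000 = 0.7988.
Type II error: β = 1 − power = 1 − 0.7988 = 0.2012.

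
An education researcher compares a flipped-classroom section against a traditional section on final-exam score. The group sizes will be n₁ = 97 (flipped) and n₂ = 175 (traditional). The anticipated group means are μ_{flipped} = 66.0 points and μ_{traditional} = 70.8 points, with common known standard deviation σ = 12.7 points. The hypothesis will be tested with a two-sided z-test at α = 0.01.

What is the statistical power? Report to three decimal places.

Standardized effect: d = |μ_{flipped} − μ_{traditional}| / σ = |66.0 − 70.8| / 12.7 = 0.3780
Noncentrality parameter: δ = d / √(1/n₁ + 1/n₂) = 0.3780 / √(1/97 + 1/175) = 2.9858
Critical value for a two-sided test at α = 0.01: z_{α/2} = 2.576.
Power = Φ(δ − 2.576) + Φ(−δ − 2.576) = Φ(0.410) + Φ(-5.562) = 0.6591 + 0.0000 = 0.6591.

Power ≈ 0.659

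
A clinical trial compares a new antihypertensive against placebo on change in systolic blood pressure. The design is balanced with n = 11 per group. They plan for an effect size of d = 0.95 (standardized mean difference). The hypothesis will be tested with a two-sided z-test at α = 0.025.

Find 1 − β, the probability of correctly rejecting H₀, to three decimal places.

Power ≈ 0.495

Noncentrality parameter: δ = d·√(n/2) = 0.95 × √(11/2) = 2.2279
Two-sided α = 0.025 → critical value z_{0.0125} = 2.241.
Power = Φ(δ − 2.241) + Φ(−δ − 2.241) = Φ(-0.013) + Φ(-4.469) = 0.4946 + 0.0000 = 0.4946.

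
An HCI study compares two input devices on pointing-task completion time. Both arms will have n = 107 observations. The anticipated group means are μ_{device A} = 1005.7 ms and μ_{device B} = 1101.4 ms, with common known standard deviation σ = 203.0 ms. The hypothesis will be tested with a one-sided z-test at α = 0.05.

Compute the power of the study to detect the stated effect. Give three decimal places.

Power ≈ 0.964

Standardized effect: d = |μ_{device A} − μ_{device B}| / σ = |1005.7 − 1101.4| / 203.0 = 0.4714
Noncentrality parameter: δ = d·√(n/2) = 0.4714 × √(107/2) = 3.4482
Critical value for a one-sided test at α = 0.05: z_α = 1.645.
Power = Φ(δ − 1.645) = Φ(1.803) = 0.9643.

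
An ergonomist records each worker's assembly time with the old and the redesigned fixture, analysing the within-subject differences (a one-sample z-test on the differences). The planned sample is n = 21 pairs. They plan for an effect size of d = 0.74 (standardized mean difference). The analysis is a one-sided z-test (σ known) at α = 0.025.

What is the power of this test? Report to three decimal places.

Noncentrality parameter: δ = d·√n = 0.74 × √21 = 3.3911
Critical value for a one-sided test at α = 0.025: z_α = 1.960.
Power = P(Z > 1.960 − δ) = Φ(1.431) = 0.9238.

Power ≈ 0.924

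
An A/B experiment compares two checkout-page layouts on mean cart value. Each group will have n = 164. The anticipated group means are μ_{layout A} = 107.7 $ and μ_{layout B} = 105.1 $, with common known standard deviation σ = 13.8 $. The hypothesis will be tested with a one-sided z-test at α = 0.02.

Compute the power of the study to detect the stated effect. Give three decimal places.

Power ≈ 0.364

Standardized effect: d = |μ_{layout A} − μ_{layout B}| / σ = |107.7 − 105.1| / 13.8 = 0.1884
Noncentrality parameter: δ = d·√(n/2) = 0.1884 × √(164/2) = 1.7061
One-sided α = 0.02 → critical value z_{0.02} = 2.054.
Power = P(Z > 2.054 − δ) = Φ(-0.348) = 0.3640.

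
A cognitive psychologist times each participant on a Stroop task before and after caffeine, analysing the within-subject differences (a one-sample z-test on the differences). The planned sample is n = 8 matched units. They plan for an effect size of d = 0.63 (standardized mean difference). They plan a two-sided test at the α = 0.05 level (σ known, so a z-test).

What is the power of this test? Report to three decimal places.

Noncentrality parameter: δ = d·√n = 0.63 × √8 = 1.7819
Critical value for a two-sided test at α = 0.05: z_{α/2} = 1.960.
Power = Φ(δ − 1.960) + Φ(−δ − 1.960) = Φ(-0.178) + Φ(-3.742) = 0.4293 + 0.0001 = 0.4294.

Power ≈ 0.429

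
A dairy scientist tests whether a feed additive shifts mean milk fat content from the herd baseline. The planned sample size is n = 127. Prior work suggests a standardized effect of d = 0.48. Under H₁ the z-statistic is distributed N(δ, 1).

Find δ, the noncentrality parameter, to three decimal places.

δ = d·√n = 0.48 × √127 = 5.4093

δ ≈ 5.409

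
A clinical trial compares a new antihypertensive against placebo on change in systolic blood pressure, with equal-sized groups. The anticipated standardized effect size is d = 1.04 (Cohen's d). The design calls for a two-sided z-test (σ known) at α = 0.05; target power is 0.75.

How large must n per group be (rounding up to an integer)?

n = 13 per group

Set Φ(δ − 1.960) = 0.75; then δ − 1.960 = Φ⁻¹(0.75) = 0.674, giving δ = 2.634.
(For δ > 0 the lower-tail rejection region contributes negligibly to power, so the one-term inversion is standard.)
δ = d·√(n/2) ⇒ n = 2(δ/d)² = 2 × (2.634 / 1.04)² = 12.83.
Round up to the next whole unit.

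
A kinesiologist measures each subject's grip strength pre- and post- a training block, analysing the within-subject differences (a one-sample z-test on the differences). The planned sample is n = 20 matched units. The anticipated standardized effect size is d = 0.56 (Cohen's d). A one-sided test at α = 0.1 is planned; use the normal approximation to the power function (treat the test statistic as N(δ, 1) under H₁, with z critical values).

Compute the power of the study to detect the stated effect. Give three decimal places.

Power ≈ 0.889

Noncentrality parameter: δ = d·√n = 0.56 × √20 = 2.5044
One-sided α = 0.1 → critical value z_{0.1} = 1.282.
Power = Φ(δ − 1.282) = Φ(1.223) = 0.8893.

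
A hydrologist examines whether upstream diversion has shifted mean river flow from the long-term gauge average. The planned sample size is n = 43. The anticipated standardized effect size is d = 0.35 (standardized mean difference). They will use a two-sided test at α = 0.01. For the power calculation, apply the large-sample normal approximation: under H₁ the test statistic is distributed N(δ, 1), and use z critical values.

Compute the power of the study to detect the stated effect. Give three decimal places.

Noncentrality parameter: δ = d·√n = 0.35 × √43 = 2.2951
Critical value for a two-sided test at α = 0.01: z_{α/2} = 2.576.
Power = Φ(δ − 2.576) + Φ(−δ − 2.576) = Φ(-0.281) + Φ(-4.871) = 0.3895 + 0.0000 = 0.3895.

Power ≈ 0.389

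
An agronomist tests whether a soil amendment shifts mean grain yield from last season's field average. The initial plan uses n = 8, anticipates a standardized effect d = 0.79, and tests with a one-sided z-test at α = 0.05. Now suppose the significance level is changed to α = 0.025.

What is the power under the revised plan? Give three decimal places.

Power ≈ 0.608

δ = d·√n = 0.79 × √8 = 2.2345 (unchanged). New critical value: z_{0.025} = 1.960.
Revised power = Φ(δ − 1.960) = Φ(0.274) = 0.6081.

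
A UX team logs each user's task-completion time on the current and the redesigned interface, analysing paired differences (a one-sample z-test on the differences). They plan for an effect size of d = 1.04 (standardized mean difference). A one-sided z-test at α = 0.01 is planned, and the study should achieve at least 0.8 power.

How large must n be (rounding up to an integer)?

Set Φ(δ − 2.326) = 0.8; then δ − 2.326 = Φ⁻¹(0.8) = 0.842, giving δ = 3.168.
δ = d·√n ⇒ n = (δ/d)² = (3.168 / 1.04)² = 9.28.
Rounding up, n = 10.

n = 10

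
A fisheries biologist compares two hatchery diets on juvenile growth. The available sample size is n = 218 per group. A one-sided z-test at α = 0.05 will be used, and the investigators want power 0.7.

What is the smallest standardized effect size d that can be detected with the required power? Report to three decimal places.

d ≈ 0.208

Need Φ(δ − 1.645) = 0.7, so δ = 1.645 + 0.524 = 2.169.
δ = d·√(n/2) ⇒ d = δ/√(n/2) = 2.169/√(218/2) = 0.2078.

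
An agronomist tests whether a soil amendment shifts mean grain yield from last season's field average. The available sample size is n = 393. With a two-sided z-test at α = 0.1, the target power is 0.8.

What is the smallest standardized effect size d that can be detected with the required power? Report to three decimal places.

Need Φ(δ − 1.645) = 0.8, so δ = 1.645 + 0.842 = 2.486.
(The second rejection-region term Φ(−δ − z_{α/2}) is negligible and dropped.)
δ = d·√n ⇒ d = δ/√n = 2.486/√393 = 0.1254.

d ≈ 0.125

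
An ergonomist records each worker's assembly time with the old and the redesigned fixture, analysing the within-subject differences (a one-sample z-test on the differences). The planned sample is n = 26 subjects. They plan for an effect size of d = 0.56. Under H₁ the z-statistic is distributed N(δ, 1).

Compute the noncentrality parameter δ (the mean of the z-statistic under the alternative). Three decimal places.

δ ≈ 2.855

δ = d·√n = 0.56 × √26 = 2.8555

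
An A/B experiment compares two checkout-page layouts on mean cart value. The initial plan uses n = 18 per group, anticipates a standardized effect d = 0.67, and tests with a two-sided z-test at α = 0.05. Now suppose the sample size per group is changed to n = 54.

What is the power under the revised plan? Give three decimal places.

Power ≈ 0.936

With n = 54 per group: δ = d·√(n/2) = 0.67 × √(54/2) = 3.4814. Critical value z_{0.025} = 1.960.
Revised power = Φ(δ − 1.960) + Φ(−δ − 1.960) = Φ(1.521) + Φ(-5.441) = 0.9359 + 0.0000 = 0.9359.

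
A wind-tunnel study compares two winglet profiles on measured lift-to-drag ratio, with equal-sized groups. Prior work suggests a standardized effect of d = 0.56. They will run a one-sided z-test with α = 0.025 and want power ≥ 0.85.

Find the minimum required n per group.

Set Φ(δ − 1.960) = 0.85; then δ − 1.960 = Φ⁻¹(0.85) = 1.036, giving δ = 2.996.
δ = d·√(n/2) ⇒ n = 2(δ/d)² = 2 × (2.996 / 0.56)² = 57.26.
Round up to the next whole unit.

n = 58 per group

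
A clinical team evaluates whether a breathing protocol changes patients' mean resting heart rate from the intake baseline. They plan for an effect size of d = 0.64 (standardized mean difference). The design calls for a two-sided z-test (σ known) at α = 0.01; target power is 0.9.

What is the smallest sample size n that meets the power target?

Set Φ(δ − 2.576) = 0.9; then δ − 2.576 = Φ⁻¹(0.9) = 1.282, giving δ = 3.857.
(For δ > 0 the lower-tail rejection region contributes negligibly to power, so the one-term inversion is standard.)
δ = d·√n ⇒ n = (δ/d)² = (3.857 / 0.64)² = 36.33.
Rounding up, n = 37.

n = 37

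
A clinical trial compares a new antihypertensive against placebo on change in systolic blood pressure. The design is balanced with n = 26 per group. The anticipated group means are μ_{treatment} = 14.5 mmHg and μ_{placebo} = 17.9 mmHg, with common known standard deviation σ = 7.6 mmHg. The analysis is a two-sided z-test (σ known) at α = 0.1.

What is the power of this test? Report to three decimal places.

Power ≈ 0.488

Standardized effect: d = |μ_{treatment} − μ_{placebo}| / σ = |14.5 − 17.9| / 7.6 = 0.4474
Noncentrality parameter: δ = d·√(n/2) = 0.4474 × √(26/2) = 1.6130
Critical value for a two-sided test at α = 0.1: z_{α/2} = 1.645.
Power = Φ(δ − 1.645) + Φ(−δ − 1.645) = Φ(-0.032) + Φ(-3.258) = 0.4873 + 0.0006 = 0.4879.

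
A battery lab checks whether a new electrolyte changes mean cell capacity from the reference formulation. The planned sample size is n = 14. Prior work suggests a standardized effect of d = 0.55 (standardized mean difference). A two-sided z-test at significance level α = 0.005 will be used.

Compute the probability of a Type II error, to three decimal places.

Noncentrality parameter: δ = d·√n = 0.55 × √14 = 2.0579
Two-sided α = 0.005 → critical value z_{0.0025} = 2.807.
Power = Φ(δ − 2.807) + Φ(−δ − 2.807) = Φ(-0.749) + Φ(-4.865) = 0.2269 + 0.0000 = 0.2269.
Type II error: β = 1 − power = 1 − 0.2269 = 0.7731.

β ≈ 0.773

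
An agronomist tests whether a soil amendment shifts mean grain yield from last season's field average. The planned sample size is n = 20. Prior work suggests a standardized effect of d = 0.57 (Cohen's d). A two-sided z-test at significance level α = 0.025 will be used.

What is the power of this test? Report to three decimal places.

Noncentrality parameter: δ = d·√n = 0.57 × √20 = 2.5491
Critical value for a two-sided test at α = 0.025: z_{α/2} = 2.241.
Power = Φ(δ − 2.241) + Φ(−δ − 2.241) = Φ(0.308) + Φ(-4.791) = 0.6209 + 0.0000 = 0.6209.

Power ≈ 0.621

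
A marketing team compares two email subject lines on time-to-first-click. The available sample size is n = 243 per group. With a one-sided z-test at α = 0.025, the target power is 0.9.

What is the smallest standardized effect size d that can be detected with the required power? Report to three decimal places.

Required noncentrality: δ = z_{0.025} + z_{0.10} = 1.960 + 1.282 = 3.242.
δ = d·√(n/2) ⇒ d = δ/√(n/2) = 3.242/√(243/2) = 0.2941.

d ≈ 0.294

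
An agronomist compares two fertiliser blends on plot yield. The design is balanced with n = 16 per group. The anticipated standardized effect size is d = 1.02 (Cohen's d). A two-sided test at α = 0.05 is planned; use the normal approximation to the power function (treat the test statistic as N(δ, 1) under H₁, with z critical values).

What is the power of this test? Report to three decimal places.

Noncentrality parameter: δ = d·√(n/2) = 1.02 × √(16/2) = 2.8850
Critical value for a two-sided test at α = 0.05: z_{α/2} = 1.960.
Power = Φ(δ − 1.960) + Φ(−δ − 1.960) = Φ(0.925) + Φ(-4.845) = 0.8225 + 0.0000 = 0.8225.

Power ≈ 0.823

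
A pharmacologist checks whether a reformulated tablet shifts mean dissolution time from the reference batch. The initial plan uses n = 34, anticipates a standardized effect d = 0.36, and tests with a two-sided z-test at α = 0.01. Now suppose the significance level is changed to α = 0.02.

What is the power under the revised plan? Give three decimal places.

Power ≈ 0.410

δ = d·√n = 0.36 × √34 = 2.0991 (unchanged). New critical value: z_{0.01} = 2.326.
Revised power = Φ(δ − 2.326) + Φ(−δ − 2.326) = Φ(-0.227) + Φ(-4.425) = 0.4101 + 0.0000 = 0.4101.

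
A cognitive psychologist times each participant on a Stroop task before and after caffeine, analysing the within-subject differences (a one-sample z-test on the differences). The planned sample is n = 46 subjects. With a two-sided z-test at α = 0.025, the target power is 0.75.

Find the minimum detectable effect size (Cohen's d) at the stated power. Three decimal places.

d ≈ 0.430

Required noncentrality: δ = z_{0.0125} + z_{0.25} = 2.241 + 0.674 = 2.916.
(The second rejection-region term Φ(−δ − z_{α/2}) is negligible and dropped.)
δ = d·√n ⇒ d = δ/√n = 2.916/√46 = 0.4299.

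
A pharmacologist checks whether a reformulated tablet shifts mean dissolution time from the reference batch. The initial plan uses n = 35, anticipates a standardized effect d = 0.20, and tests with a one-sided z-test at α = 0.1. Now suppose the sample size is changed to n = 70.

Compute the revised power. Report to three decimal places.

With n = 70: δ = d·√n = 0.20 × √70 = 1.6733. Critical value z_{0.1} = 1.282.
Revised power = Φ(δ − 1.282) = Φ(0.392) = 0.6524.

Power ≈ 0.652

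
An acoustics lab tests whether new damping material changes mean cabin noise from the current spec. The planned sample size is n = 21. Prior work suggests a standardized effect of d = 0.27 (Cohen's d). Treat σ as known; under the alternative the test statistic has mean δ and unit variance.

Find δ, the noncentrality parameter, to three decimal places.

δ = d·√n = 0.27 × √21 = 1.2373

δ ≈ 1.237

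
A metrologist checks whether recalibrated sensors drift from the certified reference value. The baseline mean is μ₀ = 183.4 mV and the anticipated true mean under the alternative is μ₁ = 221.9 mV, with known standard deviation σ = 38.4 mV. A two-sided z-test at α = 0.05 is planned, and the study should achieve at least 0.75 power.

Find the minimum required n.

Standardized effect: d = |μ₁ − μ₀| / σ = |221.9 − 183.4| / 38.4 = 1.0026
Set Φ(δ − 1.960) = 0.75; then δ − 1.960 = Φ⁻¹(0.75) = 0.674, giving δ = 2.634.
(Ignoring the negligible lower-tail rejection probability gives the usual closed-form inversion.)
δ = d·√n ⇒ n = (δ/d)² = (2.634 / 1.0026)² = 6.90.
Round up to the next whole unit.

n = 7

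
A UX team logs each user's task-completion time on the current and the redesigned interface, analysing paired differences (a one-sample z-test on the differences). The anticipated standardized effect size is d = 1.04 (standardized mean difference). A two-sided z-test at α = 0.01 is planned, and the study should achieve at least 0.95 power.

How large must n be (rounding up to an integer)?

For power 0.95 need Φ(δ − z_{0.005}) = 0.95, so δ = z_{0.005} + z_{0.05} = 2.576 + 1.645 = 4.221.
(For δ > 0 the lower-tail rejection region contributes negligibly to power, so the one-term inversion is standard.)
δ = d·√n ⇒ n = (δ/d)² = (4.221 / 1.04)² = 16.47.
Rounding up, n = 17.

n = 17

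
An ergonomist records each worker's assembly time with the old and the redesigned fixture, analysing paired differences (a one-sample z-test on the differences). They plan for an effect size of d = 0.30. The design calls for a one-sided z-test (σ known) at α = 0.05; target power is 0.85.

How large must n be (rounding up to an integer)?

n = 80

For power 0.85 need Φ(δ − z_{0.05}) = 0.85, so δ = z_{0.05} + z_{0.15} = 1.645 + 1.036 = 2.681.
δ = d·√n ⇒ n = (δ/d)² = (2.681 / 0.30)² = 79.88.
Round up to the next whole unit.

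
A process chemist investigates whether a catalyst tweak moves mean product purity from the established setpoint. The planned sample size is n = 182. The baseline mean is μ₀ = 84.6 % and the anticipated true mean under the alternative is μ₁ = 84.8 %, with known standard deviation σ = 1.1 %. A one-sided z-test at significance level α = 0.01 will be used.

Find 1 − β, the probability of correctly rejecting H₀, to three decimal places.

Power ≈ 0.550

Standardized effect: d = |μ₁ − μ₀| / σ = |84.8 − 84.6| / 1.1 = 0.1818
Noncentrality parameter: δ = d·√n = 0.1818 × √182 = 2.4529
One-sided α = 0.01 → critical value z_{0.01} = 2.326.
Power = Φ(δ − 2.326) = Φ(0.127) = 0.5503.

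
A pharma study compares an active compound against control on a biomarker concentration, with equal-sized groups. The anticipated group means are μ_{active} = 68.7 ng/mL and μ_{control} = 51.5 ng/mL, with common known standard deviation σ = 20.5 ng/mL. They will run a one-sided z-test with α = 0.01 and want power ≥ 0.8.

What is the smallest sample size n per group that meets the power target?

Standardized effect: d = |μ_{active} − μ_{control}| / σ = |68.7 − 51.5| / 20.5 = 0.8390
For power 0.8 need Φ(δ − z_{0.01}) = 0.8, so δ = z_{0.01} + z_{0.20} = 2.326 + 0.842 = 3.168.
δ = d·√(n/2) ⇒ n = 2(δ/d)² = 2 × (3.168 / 0.8390)² = 28.51.
Rounding up, n = 29 per group.

n = 29 per group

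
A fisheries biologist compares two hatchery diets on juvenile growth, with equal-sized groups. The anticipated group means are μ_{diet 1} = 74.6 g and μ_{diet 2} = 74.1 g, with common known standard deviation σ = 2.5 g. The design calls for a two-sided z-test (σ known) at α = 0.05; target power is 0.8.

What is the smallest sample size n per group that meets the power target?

Standardized effect: d = |μ_{diet 1} − μ_{diet 2}| / σ = |74.6 − 74.1| / 2.5 = 0.2000
For power 0.8 need Φ(δ − z_{0.025}) = 0.8, so δ = z_{0.025} + z_{0.20} = 1.960 + 0.842 = 2.802.
(For δ > 0 the lower-tail rejection region contributes negligibly to power, so the one-term inversion is standard.)
δ = d·√(n/2) ⇒ n = 2(δ/d)² = 2 × (2.802 / 0.2000)² = 392.44.
Round up to the next whole unit.

n = 393 per group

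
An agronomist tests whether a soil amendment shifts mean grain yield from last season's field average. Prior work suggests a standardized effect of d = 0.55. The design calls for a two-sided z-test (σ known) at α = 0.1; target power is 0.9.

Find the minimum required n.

For power 0.9 need Φ(δ − z_{0.05}) = 0.9, so δ = z_{0.05} + z_{0.10} = 1.645 + 1.282 = 2.926.
(The Φ(−δ − z_{α/2}) term is vanishingly small for δ > 0 and is dropped in the standard sample-size formula.)
δ = d·√n ⇒ n = (δ/d)² = (2.926 / 0.55)² = 28.31.
Round up to the next whole unit.

n = 29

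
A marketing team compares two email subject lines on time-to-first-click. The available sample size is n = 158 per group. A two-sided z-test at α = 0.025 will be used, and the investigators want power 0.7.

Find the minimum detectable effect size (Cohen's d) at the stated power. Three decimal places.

d ≈ 0.311

Need Φ(δ − 2.241) = 0.7, so δ = 2.241 + 0.524 = 2.766.
(Lower-tail contribution to power is negligible for δ > 0.)
δ = d·√(n/2) ⇒ d = δ/√(n/2) = 2.766/√(158/2) = 0.3112.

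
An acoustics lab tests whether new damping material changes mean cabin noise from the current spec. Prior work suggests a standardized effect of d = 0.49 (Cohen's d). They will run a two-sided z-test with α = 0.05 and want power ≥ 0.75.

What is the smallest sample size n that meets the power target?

For power 0.75 need Φ(δ − z_{0.025}) = 0.75, so δ = z_{0.025} + z_{0.25} = 1.960 + 0.674 = 2.634.
(The Φ(−δ − z_{α/2}) term is vanishingly small for δ > 0 and is dropped in the standard sample-size formula.)
δ = d·√n ⇒ n = (δ/d)² = (2.634 / 0.49)² = 28.91.
Rounding up, n = 29.

n = 29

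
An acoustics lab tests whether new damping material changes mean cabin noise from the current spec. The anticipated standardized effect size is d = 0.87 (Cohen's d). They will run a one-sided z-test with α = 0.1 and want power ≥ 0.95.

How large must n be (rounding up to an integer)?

n = 12

Set Φ(δ − 1.282) = 0.95; then δ − 1.282 = Φ⁻¹(0.95) = 1.645, giving δ = 2.926.
δ = d·√n ⇒ n = (δ/d)² = (2.926 / 0.87)² = 11.31.
Rounding up, n = 12.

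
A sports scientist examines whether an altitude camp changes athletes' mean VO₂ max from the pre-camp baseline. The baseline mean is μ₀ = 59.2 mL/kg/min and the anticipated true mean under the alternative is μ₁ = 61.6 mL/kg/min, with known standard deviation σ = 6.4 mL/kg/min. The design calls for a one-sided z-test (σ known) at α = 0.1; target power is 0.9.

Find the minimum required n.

Standardized effect: d = |μ₁ − μ₀| / σ = |61.6 − 59.2| / 6.4 = 0.3750
For power 0.9 need Φ(δ − z_{0.1}) = 0.9, so δ = z_{0.1} + z_{0.10} = 1.282 + 1.282 = 2.563.
δ = d·√n ⇒ n = (δ/d)² = (2.563 / 0.3750)² = 46.72.
Rounding up, n = 47.

n = 47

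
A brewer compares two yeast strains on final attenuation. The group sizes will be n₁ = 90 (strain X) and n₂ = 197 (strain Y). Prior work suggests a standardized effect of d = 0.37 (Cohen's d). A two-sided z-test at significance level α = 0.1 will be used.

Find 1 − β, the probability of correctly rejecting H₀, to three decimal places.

Noncentrality parameter: λ = d / √(1/n₁ + 1/n₂) = 0.37 / √(1/90 + 1/197) = 2.9081
Two-sided α = 0.1 → critical value z_{0.05} = 1.645.
Power = Φ(λ − 1.645) + Φ(−λ − 1.645) = Φ(1.263) + Φ(-4.553) = 0.8968 + 0.0000 = 0.8968.

Power ≈ 0.897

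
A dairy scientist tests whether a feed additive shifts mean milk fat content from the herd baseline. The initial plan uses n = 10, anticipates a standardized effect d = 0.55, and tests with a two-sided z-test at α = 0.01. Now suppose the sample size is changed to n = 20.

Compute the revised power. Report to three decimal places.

With n = 20: δ = d·√n = 0.55 × √20 = 2.4597. Critical value z_{0.005} = 2.576.
Revised power = Φ(δ − 2.576) + Φ(−δ − 2.576) = Φ(-0.116) + Φ(-5.036) = 0.4538 + 0.0000 = 0.4538.

Power ≈ 0.454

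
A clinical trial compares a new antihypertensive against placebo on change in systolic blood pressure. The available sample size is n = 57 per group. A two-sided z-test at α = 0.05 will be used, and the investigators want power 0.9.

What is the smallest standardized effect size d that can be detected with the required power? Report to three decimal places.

Need Φ(δ − 1.960) = 0.9, so δ = 1.960 + 1.282 = 3.242.
(Lower-tail contribution to power is negligible for δ > 0.)
δ = d·√(n/2) ⇒ d = δ/√(n/2) = 3.242/√(57/2) = 0.6072.

d ≈ 0.607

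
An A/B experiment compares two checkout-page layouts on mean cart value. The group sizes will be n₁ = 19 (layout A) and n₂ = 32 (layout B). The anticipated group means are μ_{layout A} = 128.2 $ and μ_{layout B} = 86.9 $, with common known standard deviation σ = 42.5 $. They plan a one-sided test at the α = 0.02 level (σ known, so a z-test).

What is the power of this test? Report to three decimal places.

Power ≈ 0.903

Standardized effect: d = |μ_{layout A} − μ_{layout B}| / σ = |128.2 − 86.9| / 42.5 = 0.9718
Noncentrality parameter: δ = d / √(1/n₁ + 1/n₂) = 0.9718 / √(1/19 + 1/32) = 3.3553
One-sided α = 0.02 → critical value z_{0.02} = 2.054.
Power = Φ(δ − 2.054) = Φ(1.302) = 0.9035.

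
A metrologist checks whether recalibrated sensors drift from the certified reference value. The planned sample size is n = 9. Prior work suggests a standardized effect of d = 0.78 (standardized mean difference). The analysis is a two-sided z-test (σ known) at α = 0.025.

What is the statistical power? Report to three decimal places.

Noncentrality parameter: δ = d·√n = 0.78 × √9 = 2.3400
Two-sided α = 0.025 → critical value z_{0.0125} = 2.241.
Power = Φ(δ − 2.241) + Φ(−δ − 2.241) = Φ(0.099) + Φ(-4.581) = 0.5393 + 0.0000 = 0.5393.

Power ≈ 0.539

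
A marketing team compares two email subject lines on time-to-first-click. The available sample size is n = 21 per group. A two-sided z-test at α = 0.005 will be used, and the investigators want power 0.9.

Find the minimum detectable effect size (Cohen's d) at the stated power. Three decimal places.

d ≈ 1.262

Need Φ(δ − 2.807) = 0.9, so δ = 2.807 + 1.282 = 4.089.
(Lower-tail contribution to power is negligible for δ > 0.)
δ = d·√(n/2) ⇒ d = δ/√(n/2) = 4.089/√(21/2) = 1.2618.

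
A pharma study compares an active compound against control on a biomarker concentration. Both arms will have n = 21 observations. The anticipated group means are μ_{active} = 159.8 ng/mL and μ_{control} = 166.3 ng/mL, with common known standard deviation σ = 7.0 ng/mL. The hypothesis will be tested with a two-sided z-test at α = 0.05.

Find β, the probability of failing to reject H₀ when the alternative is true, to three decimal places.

Standardized effect: d = |μ_{active} − μ_{control}| / σ = |159.8 − 166.3| / 7.0 = 0.9286
Noncentrality parameter: δ = d·√(n/2) = 0.9286 × √(21/2) = 3.0089
Critical value for a two-sided test at α = 0.05: z_{α/2} = 1.960.
Power = Φ(δ − 1.960) + Φ(−δ − 1.960) = Φ(1.049) + Φ(-4.969) = 0.8529 + 0.0000 = 0.8529.
Type II error: β = 1 − power = 1 − 0.8529 = 0.1471.

β ≈ 0.147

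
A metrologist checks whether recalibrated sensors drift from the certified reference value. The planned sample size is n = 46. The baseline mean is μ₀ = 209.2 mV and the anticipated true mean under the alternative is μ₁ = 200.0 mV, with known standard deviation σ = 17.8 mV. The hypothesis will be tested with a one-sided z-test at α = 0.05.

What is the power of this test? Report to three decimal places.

Standardized effect: d = |μ₁ − μ₀| / σ = |200.0 − 209.2| / 17.8 = 0.5169
Noncentrality parameter: δ = d·√n = 0.5169 × √46 = 3.5055
Critical value for a one-sided test at α = 0.05: z_α = 1.645.
Power = Φ(δ − 1.645) = Φ(1.861) = 0.9686.

Power ≈ 0.969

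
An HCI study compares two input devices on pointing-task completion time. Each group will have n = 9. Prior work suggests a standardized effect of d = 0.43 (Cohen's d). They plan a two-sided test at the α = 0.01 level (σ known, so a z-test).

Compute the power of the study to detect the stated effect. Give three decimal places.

Noncentrality parameter: δ = d·√(n/2) = 0.43 × √(9/2) = 0.9122
Two-sided α = 0.01 → critical value z_{0.005} = 2.576.
Power = Φ(δ − 2.576) + Φ(−δ − 2.576) = Φ(-1.664) + Φ(-3.488) = 0.0481 + 0.0002 = 0.0483.

Power ≈ 0.048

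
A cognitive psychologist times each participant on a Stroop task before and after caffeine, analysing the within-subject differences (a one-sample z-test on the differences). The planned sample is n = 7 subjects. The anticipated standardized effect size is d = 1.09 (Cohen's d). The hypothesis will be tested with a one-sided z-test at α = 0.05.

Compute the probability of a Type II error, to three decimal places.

β ≈ 0.108

Noncentrality parameter: λ = d·√n = 1.09 × √7 = 2.8839
Critical value for a one-sided test at α = 0.05: z_α = 1.645.
Power = P(Z > 1.645 − λ) = Φ(1.239) = 0.8923.
Type II error: β = 1 − power = 1 − 0.8923 = 0.1077.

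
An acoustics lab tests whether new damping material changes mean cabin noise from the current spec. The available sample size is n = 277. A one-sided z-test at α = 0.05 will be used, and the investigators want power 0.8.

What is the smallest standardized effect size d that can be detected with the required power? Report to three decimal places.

Need Φ(δ − 1.645) = 0.8, so δ = 1.645 + 0.842 = 2.486.
δ = d·√n ⇒ d = δ/√n = 2.486/√277 = 0.1494.

d ≈ 0.149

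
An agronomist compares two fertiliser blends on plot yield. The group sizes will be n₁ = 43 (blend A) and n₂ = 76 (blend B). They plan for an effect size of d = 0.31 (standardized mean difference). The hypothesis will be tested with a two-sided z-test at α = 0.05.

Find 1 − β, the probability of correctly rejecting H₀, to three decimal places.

Noncentrality parameter: δ = d / √(1/n₁ + 1/n₂) = 0.31 / √(1/43 + 1/76) = 1.6245
Two-sided α = 0.05 → critical value z_{0.025} = 1.960.
Power = Φ(δ − 1.960) + Φ(−δ − 1.960) = Φ(-0.335) + Φ(-3.584) = 0.3687 + 0.0002 = 0.3688.

Power ≈ 0.369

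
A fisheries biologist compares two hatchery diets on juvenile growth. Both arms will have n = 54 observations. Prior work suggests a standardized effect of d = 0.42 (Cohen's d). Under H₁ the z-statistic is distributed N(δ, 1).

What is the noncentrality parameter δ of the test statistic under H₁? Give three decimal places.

δ = d·√(n/2) = 0.42 × √(54/2) = 2.1824

δ ≈ 2.182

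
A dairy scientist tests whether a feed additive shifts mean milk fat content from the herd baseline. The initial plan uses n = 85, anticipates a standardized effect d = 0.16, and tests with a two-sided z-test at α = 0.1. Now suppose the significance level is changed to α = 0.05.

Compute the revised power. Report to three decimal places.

δ = d·√n = 0.16 × √85 = 1.4751 (unchanged). New critical value: z_{0.025} = 1.960.
Revised power = Φ(δ − 1.960) + Φ(−δ − 1.960) = Φ(-0.485) + Φ(-3.435) = 0.3139 + 0.0003 = 0.3142.

Power ≈ 0.314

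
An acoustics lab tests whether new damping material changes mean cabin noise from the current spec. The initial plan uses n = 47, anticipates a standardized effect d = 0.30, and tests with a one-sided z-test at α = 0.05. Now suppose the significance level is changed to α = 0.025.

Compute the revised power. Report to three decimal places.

δ = d·√n = 0.30 × √47 = 2.0567 (unchanged). New critical value: z_{0.025} = 1.960.
Revised power = P(Z > 1.960 − δ) = Φ(0.097) = 0.5385.

Power ≈ 0.539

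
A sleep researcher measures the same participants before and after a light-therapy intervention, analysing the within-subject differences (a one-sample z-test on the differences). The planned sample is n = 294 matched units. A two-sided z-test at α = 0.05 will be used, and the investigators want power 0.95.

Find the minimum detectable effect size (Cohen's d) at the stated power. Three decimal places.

d ≈ 0.210

Need Φ(δ − 1.960) = 0.95, so δ = 1.960 + 1.645 = 3.605.
(The second rejection-region term Φ(−δ − z_{α/2}) is negligible and dropped.)
δ = d·√n ⇒ d = δ/√n = 3.605/√294 = 0.2102.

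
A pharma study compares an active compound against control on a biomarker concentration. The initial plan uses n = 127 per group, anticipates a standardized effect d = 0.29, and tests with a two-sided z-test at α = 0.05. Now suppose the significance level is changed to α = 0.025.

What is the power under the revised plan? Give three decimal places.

Power ≈ 0.528

δ = d·√(n/2) = 0.29 × √(127/2) = 2.3109 (unchanged). New critical value: z_{0.0125} = 2.241.
Revised power = Φ(δ − 2.241) + Φ(−δ − 2.241) = Φ(0.070) + Φ(-4.552) = 0.5277 + 0.0000 = 0.5277.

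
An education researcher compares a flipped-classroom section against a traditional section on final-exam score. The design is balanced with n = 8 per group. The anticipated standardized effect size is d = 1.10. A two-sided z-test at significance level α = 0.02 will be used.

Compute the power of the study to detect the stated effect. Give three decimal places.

Noncentrality parameter: δ = d·√(n/2) = 1.10 × √(8/2) = 2.2000
Two-sided α = 0.02 → critical value z_{0.01} = 2.326.
Power = Φ(δ − 2.326) + Φ(−δ − 2.326) = Φ(-0.126) + Φ(-4.526) = 0.4497 + 0.0000 = 0.4497.

Power ≈ 0.450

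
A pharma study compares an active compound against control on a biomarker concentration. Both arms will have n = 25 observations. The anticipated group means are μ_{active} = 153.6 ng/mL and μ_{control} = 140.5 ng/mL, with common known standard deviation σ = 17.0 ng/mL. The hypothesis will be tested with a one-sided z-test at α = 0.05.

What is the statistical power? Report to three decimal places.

Power ≈ 0.860

Standardized effect: d = |μ_{active} − μ_{control}| / σ = |153.6 − 140.5| / 17.0 = 0.7706
Noncentrality parameter: δ = d·√(n/2) = 0.7706 × √(25/2) = 2.7244
One-sided α = 0.05 → critical value z_{0.05} = 1.645.
Power = Φ(δ − 1.645) = Φ(1.080) = 0.8598.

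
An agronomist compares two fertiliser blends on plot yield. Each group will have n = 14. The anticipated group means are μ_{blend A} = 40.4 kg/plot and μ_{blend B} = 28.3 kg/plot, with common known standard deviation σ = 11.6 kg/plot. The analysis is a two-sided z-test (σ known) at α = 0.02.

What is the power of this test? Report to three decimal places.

Power ≈ 0.668

Standardized effect: d = |μ_{blend A} − μ_{blend B}| / σ = |40.4 − 28.3| / 11.6 = 1.0431
Noncentrality parameter: δ = d·√(n/2) = 1.0431 × √(14/2) = 2.7598
Two-sided α = 0.02 → critical value z_{0.01} = 2.326.
Power = Φ(δ − 2.326) + Φ(−δ − 2.326) = Φ(0.433) + Φ(-5.086) = 0.6677 + 0.0000 = 0.6677.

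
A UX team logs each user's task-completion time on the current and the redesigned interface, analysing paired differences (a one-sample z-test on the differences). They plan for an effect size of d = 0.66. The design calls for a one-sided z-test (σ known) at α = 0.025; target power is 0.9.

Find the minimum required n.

n = 25

Set Φ(δ − 1.960) = 0.9; then δ − 1.960 = Φ⁻¹(0.9) = 1.282, giving δ = 3.242.
δ = d·√n ⇒ n = (δ/d)² = (3.242 / 0.66)² = 24.12.
Rounding up, n = 25.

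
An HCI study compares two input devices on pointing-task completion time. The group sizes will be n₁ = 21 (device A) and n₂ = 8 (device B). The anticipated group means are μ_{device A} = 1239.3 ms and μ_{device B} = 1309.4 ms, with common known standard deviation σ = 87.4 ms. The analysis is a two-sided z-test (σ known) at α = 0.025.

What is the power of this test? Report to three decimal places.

Standardized effect: d = |μ_{device A} − μ_{device B}| / σ = |1239.3 − 1309.4| / 87.4 = 0.8021
Noncentrality parameter: δ = d / √(1/n₁ + 1/n₂) = 0.8021 / √(1/21 + 1/8) = 1.9305
Critical value for a two-sided test at α = 0.025: z_{α/2} = 2.241.
Power = Φ(δ − 2.241) + Φ(−δ − 2.241) = Φ(-0.311) + Φ(-4.172) = 0.3779 + 0.0000 = 0.3779.

Power ≈ 0.378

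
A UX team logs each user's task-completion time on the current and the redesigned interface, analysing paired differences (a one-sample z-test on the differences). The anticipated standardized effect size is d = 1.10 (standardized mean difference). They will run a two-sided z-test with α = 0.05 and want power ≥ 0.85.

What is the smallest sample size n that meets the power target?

For power 0.85 need Φ(δ − z_{0.025}) = 0.85, so δ = z_{0.025} + z_{0.15} = 1.960 + 1.036 = 2.996.
(Ignoring the negligible lower-tail rejection probability gives the usual closed-form inversion.)
δ = d·√n ⇒ n = (δ/d)² = (2.996 / 1.10)² = 7.42.
Round up to the next whole unit.

n = 8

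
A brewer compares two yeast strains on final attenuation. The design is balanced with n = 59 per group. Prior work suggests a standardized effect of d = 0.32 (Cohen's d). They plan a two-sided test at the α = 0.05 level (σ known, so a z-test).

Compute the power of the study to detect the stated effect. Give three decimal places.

Power ≈ 0.412

Noncentrality parameter: δ = d·√(n/2) = 0.32 × √(59/2) = 1.7380
Critical value for a two-sided test at α = 0.05: z_{α/2} = 1.960.
Power = Φ(δ − 1.960) + Φ(−δ − 1.960) = Φ(-0.222) + Φ(-3.698) = 0.4122 + 0.0001 = 0.4123.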